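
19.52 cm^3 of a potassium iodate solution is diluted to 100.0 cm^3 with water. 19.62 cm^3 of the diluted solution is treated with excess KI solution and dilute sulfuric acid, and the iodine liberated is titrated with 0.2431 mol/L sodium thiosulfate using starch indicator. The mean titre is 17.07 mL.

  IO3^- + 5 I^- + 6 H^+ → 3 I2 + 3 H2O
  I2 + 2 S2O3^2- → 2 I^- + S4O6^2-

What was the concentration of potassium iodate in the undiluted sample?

0.1806 mol/L

n(S2O3^2-) = 0.01707 × 0.2431 = 4.150 × 10^-3 mol
n(I2) = n(S2O3^2-)/2 = 2.075 × 10^-3 mol
From the 1:3 ratio, n(IO3^-) in the aliquot = 1/3 × 2.075 × 10^-3 = 6.916 × 10^-4 mol
[IO3^-]_dilute = 6.916 × 10^-4 / 0.01962 = 0.03525 mol/L
[IO3^-]_original = 0.03525 × 100.0/19.52 = 0.1806 mol/L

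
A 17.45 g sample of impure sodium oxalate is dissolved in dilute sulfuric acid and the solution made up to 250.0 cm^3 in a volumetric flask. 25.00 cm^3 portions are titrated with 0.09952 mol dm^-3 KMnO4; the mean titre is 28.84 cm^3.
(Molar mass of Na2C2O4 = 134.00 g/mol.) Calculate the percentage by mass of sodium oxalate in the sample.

2 MnO4^- + 5 C2O4^2- + 16 H^+ → 2 Mn^2+ + 10 CO2 + 8 H2O
n(KMnO4) per titration = 0.02884 × 0.09952 = 2.870 × 10^-3 mol
From the 5:2 ratio, n(Na2C2O4) in each aliquot = 5/2 × 2.870 × 10^-3 = 7.175 × 10^-3 mol
n(Na2C2O4) in the whole flask = 7.175 × 10^-3 × 250.0/25.00 = 0.07175 mol
mass of Na2C2O4 = 0.07175 × 134.00 = 9.615 g
% Na2C2O4 = 9.615 / 17.45 × 100 = 55.10 %

55.10 %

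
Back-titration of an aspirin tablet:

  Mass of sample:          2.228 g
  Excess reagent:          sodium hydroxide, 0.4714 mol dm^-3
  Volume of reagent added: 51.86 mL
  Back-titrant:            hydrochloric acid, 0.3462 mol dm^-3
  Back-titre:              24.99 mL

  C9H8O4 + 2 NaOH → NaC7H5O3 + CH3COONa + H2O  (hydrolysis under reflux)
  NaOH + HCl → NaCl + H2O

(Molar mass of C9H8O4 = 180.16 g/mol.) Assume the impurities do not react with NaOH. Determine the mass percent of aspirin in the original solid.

63.86 %

n(NaOH) added = 0.05186 × 0.4714 = 0.02445 mol
n(HCl) used in back-titration = 0.02499 × 0.3462 = 8.652 × 10^-3 mol
n(NaOH) left over = 8.652 × 10^-3 mol (1:1 ratio)
n(NaOH) consumed by analyte = 0.02445 − 8.652 × 10^-3 = 0.01580 mol
From the 1:2 ratio, n(C9H8O4) = 1/2 × 0.01580 = 7.898 × 10^-3 mol
mass of C9H8O4 = 7.898 × 10^-3 × 180.16 = 1.423 g
% C9H8O4 = 1.423 / 2.228 × 100 = 63.86 %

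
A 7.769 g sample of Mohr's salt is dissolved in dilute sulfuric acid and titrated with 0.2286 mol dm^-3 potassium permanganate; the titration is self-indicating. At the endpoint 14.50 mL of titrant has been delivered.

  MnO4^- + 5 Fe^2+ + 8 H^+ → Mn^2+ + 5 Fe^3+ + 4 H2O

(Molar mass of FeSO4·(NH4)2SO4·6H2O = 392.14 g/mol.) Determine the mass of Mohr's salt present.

n(KMnO4) = 0.01450 L × 0.2286 mol/L = 3.315 × 10^-3 mol
From the 5:1 ratio, n(FeSO4·(NH4)2SO4·6H2O) = 5/1 × 3.315 × 10^-3 = 0.01657 mol
mass of FeSO4·(NH4)2SO4·6H2O = 0.01657 × 392.14 g/mol = 6.499 g

6.499 g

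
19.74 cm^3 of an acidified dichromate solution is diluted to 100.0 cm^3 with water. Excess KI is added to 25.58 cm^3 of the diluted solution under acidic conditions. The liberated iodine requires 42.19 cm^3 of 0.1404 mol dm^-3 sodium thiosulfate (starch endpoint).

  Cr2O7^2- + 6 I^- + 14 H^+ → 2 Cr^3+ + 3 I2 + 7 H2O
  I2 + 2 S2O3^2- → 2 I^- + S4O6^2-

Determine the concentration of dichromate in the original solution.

n(S2O3^2-) = 0.04219 × 0.1404 = 5.923 × 10^-3 mol
n(I2) = n(S2O3^2-)/2 = 2.962 × 10^-3 mol
From the 1:3 ratio, n(Cr2O7^2-) in the aliquot = 1/3 × 2.962 × 10^-3 = 9.872 × 10^-4 mol
[Cr2O7^2-]_dilute = 9.872 × 10^-4 / 0.02558 = 0.03859 mol/L
[Cr2O7^2-]_original = 0.03859 × 100.0/19.74 = 0.1955 mol/L

0.1955 mol/L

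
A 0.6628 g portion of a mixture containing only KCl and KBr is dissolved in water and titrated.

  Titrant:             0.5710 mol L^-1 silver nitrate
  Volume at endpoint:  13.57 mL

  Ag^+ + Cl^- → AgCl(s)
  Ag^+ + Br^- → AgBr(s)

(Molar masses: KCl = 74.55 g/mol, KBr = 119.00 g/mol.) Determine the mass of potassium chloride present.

n(AgNO3) = 0.01357 × 0.5710 = 7.748 × 10^-3 mol
Let x = n(KCl), y = n(KBr).
Titrant: 1x + 1y = 7.748 × 10^-3;  mass: 74.55x + 119.00y = 0.6628
Solving, x = 5.833 × 10^-3 mol, y = 1.916 × 10^-3 mol
mass of KCl = 5.833 × 10^-3 × 74.55 = 0.4348 g

0.4348 g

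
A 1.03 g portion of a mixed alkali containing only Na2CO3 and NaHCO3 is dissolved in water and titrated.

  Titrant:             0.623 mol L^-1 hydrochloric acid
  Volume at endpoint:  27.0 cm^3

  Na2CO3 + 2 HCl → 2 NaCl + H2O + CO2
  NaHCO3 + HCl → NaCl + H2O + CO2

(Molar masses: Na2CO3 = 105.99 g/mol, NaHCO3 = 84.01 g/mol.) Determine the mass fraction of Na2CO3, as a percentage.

n(HCl) = 0.0270 × 0.623 = 0.0168 mol
Let x = n(Na2CO3), y = n(NaHCO3).
Titrant: 2x + 1y = 0.0168;  mass: 105.99x + 84.01y = 1.03
Solving, x = 6.18 × 10^-3 mol, y = 4.47 × 10^-3 mol
mass of Na2CO3 = 6.18 × 10^-3 × 105.99 = 0.655 g
% Na2CO3 = 0.655 / 1.03 × 100 = 63.6 %

63.6 %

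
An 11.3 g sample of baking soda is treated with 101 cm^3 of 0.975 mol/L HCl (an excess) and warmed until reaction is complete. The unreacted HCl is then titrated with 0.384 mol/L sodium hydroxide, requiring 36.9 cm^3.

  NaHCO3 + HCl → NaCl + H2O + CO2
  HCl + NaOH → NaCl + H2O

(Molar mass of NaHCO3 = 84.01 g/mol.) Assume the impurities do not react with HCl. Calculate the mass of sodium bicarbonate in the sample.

n(HCl) added = 0.101 × 0.975 = 0.0985 mol
n(NaOH) used in back-titration = 0.0369 × 0.384 = 0.0142 mol
n(HCl) left over = 0.0142 mol (1:1 ratio)
n(HCl) consumed by analyte = 0.0985 − 0.0142 = 0.0843 mol
n(NaHCO3) = 0.0843 mol (1:1 ratio)
mass of NaHCO3 = 0.0843 × 84.01 = 7.08 g

7.08 g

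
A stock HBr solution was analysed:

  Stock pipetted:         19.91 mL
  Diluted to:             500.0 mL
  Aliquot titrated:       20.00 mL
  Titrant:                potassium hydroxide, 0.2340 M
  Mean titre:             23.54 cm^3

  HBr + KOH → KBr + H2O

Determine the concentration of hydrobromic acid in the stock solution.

6.917 M

n(KOH) = 0.02354 × 0.2340 = 5.508 × 10^-3 mol
n(HBr) in the aliquot = 5.508 × 10^-3 mol (1:1 ratio)
[HBr]_dilute = 5.508 × 10^-3 / 0.02000 = 0.2754 mol/L
Dilution factor = 500.0 / 19.91 = 25.11
[HBr]_stock = 0.2754 × 25.11 = 6.917 mol/L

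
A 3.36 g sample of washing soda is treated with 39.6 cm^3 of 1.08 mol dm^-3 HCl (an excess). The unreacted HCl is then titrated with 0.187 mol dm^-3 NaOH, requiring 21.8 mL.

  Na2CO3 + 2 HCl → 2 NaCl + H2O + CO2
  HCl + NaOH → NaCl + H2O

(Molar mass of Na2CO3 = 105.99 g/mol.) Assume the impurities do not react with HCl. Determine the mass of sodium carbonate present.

2.05 g

n(HCl) added = 0.0396 × 1.08 = 0.0428 mol
n(NaOH) used in back-titration = 0.0218 × 0.187 = 4.08 × 10^-3 mol
n(HCl) left over = 4.08 × 10^-3 mol (1:1 ratio)
n(HCl) consumed by analyte = 0.0428 − 4.08 × 10^-3 = 0.0387 mol
From the 1:2 ratio, n(Na2CO3) = 1/2 × 0.0387 = 0.0193 mol
mass of Na2CO3 = 0.0193 × 105.99 = 2.05 g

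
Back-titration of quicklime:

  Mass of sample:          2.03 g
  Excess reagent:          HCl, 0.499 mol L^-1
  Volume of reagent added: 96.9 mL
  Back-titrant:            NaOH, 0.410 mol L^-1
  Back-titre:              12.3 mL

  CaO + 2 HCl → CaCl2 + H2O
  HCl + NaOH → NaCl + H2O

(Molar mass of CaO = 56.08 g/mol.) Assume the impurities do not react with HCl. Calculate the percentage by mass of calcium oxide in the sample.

n(HCl) added = 0.0969 × 0.499 = 0.0484 mol
n(NaOH) used in back-titration = 0.0123 × 0.410 = 5.04 × 10^-3 mol
n(HCl) left over = 5.04 × 10^-3 mol (1:1 ratio)
n(HCl) consumed by analyte = 0.0484 − 5.04 × 10^-3 = 0.0433 mol
From the 1:2 ratio, n(CaO) = 1/2 × 0.0433 = 0.0217 mol
mass of CaO = 0.0217 × 56.08 = 1.21 g
% CaO = 1.21 / 2.03 × 100 = 59.8 %

59.8 %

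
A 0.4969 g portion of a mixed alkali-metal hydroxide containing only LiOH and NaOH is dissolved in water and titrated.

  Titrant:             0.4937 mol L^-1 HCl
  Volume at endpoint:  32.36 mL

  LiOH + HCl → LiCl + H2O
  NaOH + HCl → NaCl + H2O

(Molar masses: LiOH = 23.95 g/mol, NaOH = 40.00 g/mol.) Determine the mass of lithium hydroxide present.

n(HCl) = 0.03236 × 0.4937 = 0.01598 mol
Let x = n(LiOH), y = n(NaOH).
Titrant: 1x + 1y = 0.01598;  mass: 23.95x + 40.00y = 0.4969
Solving, x = 8.856 × 10^-3 mol, y = 7.120 × 10^-3 mol
mass of LiOH = 8.856 × 10^-3 × 23.95 = 0.2121 g

0.2121 g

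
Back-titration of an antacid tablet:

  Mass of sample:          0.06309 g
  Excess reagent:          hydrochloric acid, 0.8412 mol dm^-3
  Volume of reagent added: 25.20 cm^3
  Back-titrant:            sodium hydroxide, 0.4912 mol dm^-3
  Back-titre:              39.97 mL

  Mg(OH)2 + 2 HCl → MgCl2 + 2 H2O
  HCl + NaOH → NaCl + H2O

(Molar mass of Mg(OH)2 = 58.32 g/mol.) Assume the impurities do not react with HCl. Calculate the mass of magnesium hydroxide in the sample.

n(HCl) added = 0.02520 × 0.8412 = 0.02120 mol
n(NaOH) used in back-titration = 0.03997 × 0.4912 = 0.01963 mol
n(HCl) left over = 0.01963 mol (1:1 ratio)
n(HCl) consumed by analyte = 0.02120 − 0.01963 = 1.565 × 10^-3 mol
From the 1:2 ratio, n(Mg(OH)2) = 1/2 × 1.565 × 10^-3 = 7.825 × 10^-4 mol
mass of Mg(OH)2 = 7.825 × 10^-4 × 58.32 = 0.04563 g

0.04563 g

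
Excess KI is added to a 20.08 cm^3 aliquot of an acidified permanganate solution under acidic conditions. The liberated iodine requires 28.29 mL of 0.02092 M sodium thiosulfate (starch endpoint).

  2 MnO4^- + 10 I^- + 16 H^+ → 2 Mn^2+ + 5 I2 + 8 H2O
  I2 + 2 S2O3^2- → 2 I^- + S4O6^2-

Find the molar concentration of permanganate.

0.005895 M

n(S2O3^2-) = 0.02829 × 0.02092 = 5.918 × 10^-4 mol
n(I2) = n(S2O3^2-)/2 = 2.959 × 10^-4 mol
From the 2:5 ratio, n(MnO4^-) in the aliquot = 2/5 × 2.959 × 10^-4 = 1.184 × 10^-4 mol
[MnO4^-] = 1.184 × 10^-4 / 0.02008 = 0.005895 mol/L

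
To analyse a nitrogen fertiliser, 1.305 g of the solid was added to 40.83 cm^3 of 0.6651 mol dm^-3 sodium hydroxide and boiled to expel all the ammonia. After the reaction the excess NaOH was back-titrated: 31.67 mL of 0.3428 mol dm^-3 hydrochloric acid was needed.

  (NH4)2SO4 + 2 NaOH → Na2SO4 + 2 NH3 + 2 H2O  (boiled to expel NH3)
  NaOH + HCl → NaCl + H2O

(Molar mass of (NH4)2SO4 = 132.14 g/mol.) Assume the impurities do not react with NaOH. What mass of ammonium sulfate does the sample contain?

1.077 g

n(NaOH) added = 0.04083 × 0.6651 = 0.02716 mol
n(HCl) used in back-titration = 0.03167 × 0.3428 = 0.01086 mol
n(NaOH) left over = 0.01086 mol (1:1 ratio)
n(NaOH) consumed by analyte = 0.02716 − 0.01086 = 0.01630 mol
From the 1:2 ratio, n((NH4)2SO4) = 1/2 × 0.01630 = 8.150 × 10^-3 mol
mass of (NH4)2SO4 = 8.150 × 10^-3 × 132.14 = 1.077 g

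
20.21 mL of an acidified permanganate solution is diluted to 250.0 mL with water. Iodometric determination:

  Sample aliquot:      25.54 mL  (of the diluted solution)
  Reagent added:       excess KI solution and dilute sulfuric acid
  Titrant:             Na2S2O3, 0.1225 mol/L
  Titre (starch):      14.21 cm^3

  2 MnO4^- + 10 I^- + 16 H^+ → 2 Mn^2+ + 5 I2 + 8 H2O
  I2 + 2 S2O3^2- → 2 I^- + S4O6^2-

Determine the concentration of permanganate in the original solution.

0.1686 mol/L

n(S2O3^2-) = 0.01421 × 0.1225 = 1.741 × 10^-3 mol
n(I2) = n(S2O3^2-)/2 = 8.704 × 10^-4 mol
From the 2:5 ratio, n(MnO4^-) in the aliquot = 2/5 × 8.704 × 10^-4 = 3.481 × 10^-4 mol
[MnO4^-]_dilute = 3.481 × 10^-4 / 0.02554 = 0.01363 mol/L
[MnO4^-]_original = 0.01363 × 250.0/20.21 = 0.1686 mol/L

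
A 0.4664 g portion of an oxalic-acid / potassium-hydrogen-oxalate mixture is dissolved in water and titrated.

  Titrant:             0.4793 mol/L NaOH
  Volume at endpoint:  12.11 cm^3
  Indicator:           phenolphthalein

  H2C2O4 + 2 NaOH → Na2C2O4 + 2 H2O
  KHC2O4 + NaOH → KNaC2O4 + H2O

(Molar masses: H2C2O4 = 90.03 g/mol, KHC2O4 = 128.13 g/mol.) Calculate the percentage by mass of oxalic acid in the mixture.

n(NaOH) = 0.01211 × 0.4793 = 5.804 × 10^-3 mol
Let x = n(H2C2O4), y = n(KHC2O4).
Titrant: 2x + 1y = 5.804 × 10^-3;  mass: 90.03x + 128.13y = 0.4664
Solving, x = 1.668 × 10^-3 mol, y = 2.468 × 10^-3 mol
mass of H2C2O4 = 1.668 × 10^-3 × 90.03 = 0.1502 g
% H2C2O4 = 0.1502 / 0.4664 × 100 = 32.20 %

32.20 %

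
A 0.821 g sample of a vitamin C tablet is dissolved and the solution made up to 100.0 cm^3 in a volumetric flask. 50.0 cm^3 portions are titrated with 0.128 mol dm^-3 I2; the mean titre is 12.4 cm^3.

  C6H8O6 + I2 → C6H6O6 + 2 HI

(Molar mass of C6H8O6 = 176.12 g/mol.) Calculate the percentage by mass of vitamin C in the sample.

68.1 %

n(I2) per titration = 0.0124 × 0.128 = 1.59 × 10^-3 mol
n(C6H8O6) in each aliquot = 1.59 × 10^-3 mol (1:1 ratio)
n(C6H8O6) in the whole flask = 1.59 × 10^-3 × 100.0/50.0 = 3.17 × 10^-3 mol
mass of C6H8O6 = 3.17 × 10^-3 × 176.12 = 0.559 g
% C6H8O6 = 0.559 / 0.821 × 100 = 68.1 %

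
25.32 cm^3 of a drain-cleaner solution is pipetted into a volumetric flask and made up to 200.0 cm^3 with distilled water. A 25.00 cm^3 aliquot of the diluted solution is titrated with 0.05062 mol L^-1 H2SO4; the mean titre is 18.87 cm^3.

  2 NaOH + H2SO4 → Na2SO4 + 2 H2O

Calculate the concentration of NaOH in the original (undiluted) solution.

0.6036 mol/L

n(H2SO4) = 0.01887 × 0.05062 = 9.552 × 10^-4 mol
From the 2:1 ratio, n(NaOH) in the aliquot = 2/1 × 9.552 × 10^-4 = 1.910 × 10^-3 mol
[NaOH]_dilute = 1.910 × 10^-3 / 0.02500 = 0.07642 mol/L
Dilution factor = 200.0 / 25.32 = 7.899
[NaOH]_stock = 0.07642 × 7.899 = 0.6036 mol/L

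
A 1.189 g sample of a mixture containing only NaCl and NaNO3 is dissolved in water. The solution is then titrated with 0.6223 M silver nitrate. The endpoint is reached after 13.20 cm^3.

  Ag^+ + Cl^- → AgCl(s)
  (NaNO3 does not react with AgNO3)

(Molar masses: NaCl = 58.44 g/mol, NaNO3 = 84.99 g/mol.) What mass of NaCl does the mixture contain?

n(AgNO3) = 0.01320 × 0.6223 = 8.214 × 10^-3 mol
Let x = n(NaCl), y = n(NaNO3).
Titrant: 1x = 8.214 × 10^-3;  mass: 58.44x + 84.99y = 1.189
Solving, x = 8.214 × 10^-3 mol, y = 8.342 × 10^-3 mol
mass of NaCl = 8.214 × 10^-3 × 58.44 = 0.4800 g

0.4800 g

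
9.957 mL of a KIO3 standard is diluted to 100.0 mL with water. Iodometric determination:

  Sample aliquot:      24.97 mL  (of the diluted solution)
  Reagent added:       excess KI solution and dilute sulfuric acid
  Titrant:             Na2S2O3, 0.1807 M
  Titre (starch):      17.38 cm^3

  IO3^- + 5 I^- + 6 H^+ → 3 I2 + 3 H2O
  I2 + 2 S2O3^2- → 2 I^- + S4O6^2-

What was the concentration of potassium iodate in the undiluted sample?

0.2105 M

n(S2O3^2-) = 0.01738 × 0.1807 = 3.141 × 10^-3 mol
n(I2) = n(S2O3^2-)/2 = 1.570 × 10^-3 mol
From the 1:3 ratio, n(IO3^-) in the aliquot = 1/3 × 1.570 × 10^-3 = 5.234 × 10^-4 mol
[IO3^-]_dilute = 5.234 × 10^-4 / 0.02497 = 0.02096 mol/L
[IO3^-]_original = 0.02096 × 100.0/9.957 = 0.2105 mol/L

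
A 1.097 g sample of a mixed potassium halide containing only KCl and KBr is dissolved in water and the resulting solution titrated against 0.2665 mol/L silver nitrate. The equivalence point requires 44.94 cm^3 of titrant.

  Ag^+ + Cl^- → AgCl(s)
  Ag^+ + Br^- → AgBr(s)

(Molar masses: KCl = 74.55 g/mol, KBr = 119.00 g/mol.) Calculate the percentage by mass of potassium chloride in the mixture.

50.18 %

n(AgNO3) = 0.04494 × 0.2665 = 0.01198 mol
Let x = n(KCl), y = n(KBr).
Titrant: 1x + 1y = 0.01198;  mass: 74.55x + 119.00y = 1.097
Solving, x = 7.384 × 10^-3 mol, y = 4.593 × 10^-3 mol
mass of KCl = 7.384 × 10^-3 × 74.55 = 0.5505 g
% KCl = 0.5505 / 1.097 × 100 = 50.18 %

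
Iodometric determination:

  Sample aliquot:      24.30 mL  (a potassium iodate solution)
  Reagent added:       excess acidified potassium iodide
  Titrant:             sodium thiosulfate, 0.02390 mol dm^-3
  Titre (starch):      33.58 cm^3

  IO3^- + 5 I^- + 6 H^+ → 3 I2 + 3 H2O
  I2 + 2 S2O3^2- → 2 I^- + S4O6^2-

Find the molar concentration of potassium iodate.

0.005505 mol/L

n(S2O3^2-) = 0.03358 × 0.02390 = 8.026 × 10^-4 mol
n(I2) = n(S2O3^2-)/2 = 4.013 × 10^-4 mol
From the 1:3 ratio, n(IO3^-) in the aliquot = 1/3 × 4.013 × 10^-4 = 1.338 × 10^-4 mol
[IO3^-] = 1.338 × 10^-4 / 0.02430 = 0.005505 mol/L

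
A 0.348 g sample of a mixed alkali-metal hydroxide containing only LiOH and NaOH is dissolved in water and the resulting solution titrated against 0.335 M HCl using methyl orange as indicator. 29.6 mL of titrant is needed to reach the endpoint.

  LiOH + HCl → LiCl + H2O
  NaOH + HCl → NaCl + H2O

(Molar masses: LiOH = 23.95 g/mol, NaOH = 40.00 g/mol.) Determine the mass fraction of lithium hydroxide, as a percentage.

20.9 %

n(HCl) = 0.0296 × 0.335 = 9.92 × 10^-3 mol
Let x = n(LiOH), y = n(NaOH).
Titrant: 1x + 1y = 9.92 × 10^-3;  mass: 23.95x + 40.00y = 0.348
Solving, x = 3.03 × 10^-3 mol, y = 6.89 × 10^-3 mol
mass of LiOH = 3.03 × 10^-3 × 23.95 = 0.0726 g
% LiOH = 0.0726 / 0.348 × 100 = 20.9 %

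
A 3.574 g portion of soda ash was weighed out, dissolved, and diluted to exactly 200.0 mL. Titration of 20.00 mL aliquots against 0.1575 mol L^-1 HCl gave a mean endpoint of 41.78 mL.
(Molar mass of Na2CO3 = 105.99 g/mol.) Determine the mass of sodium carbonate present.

Na2CO3 + 2 HCl → 2 NaCl + H2O + CO2
n(HCl) per titration = 0.04178 × 0.1575 = 6.580 × 10^-3 mol
From the 1:2 ratio, n(Na2CO3) in each aliquot = 1/2 × 6.580 × 10^-3 = 3.290 × 10^-3 mol
n(Na2CO3) in the whole flask = 3.290 × 10^-3 × 200.0/20.00 = 0.03290 mol
mass of Na2CO3 = 0.03290 × 105.99 = 3.487 g

3.487 g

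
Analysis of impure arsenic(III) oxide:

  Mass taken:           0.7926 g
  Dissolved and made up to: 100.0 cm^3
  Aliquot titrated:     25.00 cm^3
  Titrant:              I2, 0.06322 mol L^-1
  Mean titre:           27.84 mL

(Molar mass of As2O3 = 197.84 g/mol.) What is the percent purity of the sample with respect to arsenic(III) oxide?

As2O3 + 2 I2 + 2 H2O → As2O5 + 4 HI
n(I2) per titration = 0.02784 × 0.06322 = 1.760 × 10^-3 mol
From the 1:2 ratio, n(As2O3) in each aliquot = 1/2 × 1.760 × 10^-3 = 8.800 × 10^-4 mol
n(As2O3) in the whole flask = 8.800 × 10^-4 × 100.0/25.00 = 3.520 × 10^-3 mol
mass of As2O3 = 3.520 × 10^-3 × 197.84 = 0.6964 g
% As2O3 = 0.6964 / 0.7926 × 100 = 87.86 %

87.86 %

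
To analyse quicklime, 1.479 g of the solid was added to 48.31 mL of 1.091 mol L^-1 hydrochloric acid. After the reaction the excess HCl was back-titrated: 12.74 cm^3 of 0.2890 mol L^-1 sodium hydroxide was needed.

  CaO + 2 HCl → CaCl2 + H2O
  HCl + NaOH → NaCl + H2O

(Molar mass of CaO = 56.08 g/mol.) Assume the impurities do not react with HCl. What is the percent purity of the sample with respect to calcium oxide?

n(HCl) added = 0.04831 × 1.091 = 0.05271 mol
n(NaOH) used in back-titration = 0.01274 × 0.2890 = 3.682 × 10^-3 mol
n(HCl) left over = 3.682 × 10^-3 mol (1:1 ratio)
n(HCl) consumed by analyte = 0.05271 − 3.682 × 10^-3 = 0.04902 mol
From the 1:2 ratio, n(CaO) = 1/2 × 0.04902 = 0.02451 mol
mass of CaO = 0.02451 × 56.08 = 1.375 g
% CaO = 1.375 / 1.479 × 100 = 92.94 %

92.94 %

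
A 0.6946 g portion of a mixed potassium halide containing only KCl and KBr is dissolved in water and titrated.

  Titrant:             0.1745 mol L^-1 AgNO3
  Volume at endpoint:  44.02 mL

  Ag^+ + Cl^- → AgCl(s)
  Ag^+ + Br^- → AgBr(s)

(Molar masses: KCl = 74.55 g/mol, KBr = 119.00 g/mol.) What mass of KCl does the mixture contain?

0.3681 g

n(AgNO3) = 0.04402 × 0.1745 = 7.681 × 10^-3 mol
Let x = n(KCl), y = n(KBr).
Titrant: 1x + 1y = 7.681 × 10^-3;  mass: 74.55x + 119.00y = 0.6946
Solving, x = 4.938 × 10^-3 mol, y = 2.743 × 10^-3 mol
mass of KCl = 4.938 × 10^-3 × 74.55 = 0.3681 g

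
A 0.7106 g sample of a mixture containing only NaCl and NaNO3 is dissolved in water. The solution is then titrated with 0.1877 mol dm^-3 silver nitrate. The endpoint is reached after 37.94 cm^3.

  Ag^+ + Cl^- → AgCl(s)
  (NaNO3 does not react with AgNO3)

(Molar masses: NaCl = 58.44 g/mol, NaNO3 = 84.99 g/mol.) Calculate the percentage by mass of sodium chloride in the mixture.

n(AgNO3) = 0.03794 × 0.1877 = 7.121 × 10^-3 mol
Let x = n(NaCl), y = n(NaNO3).
Titrant: 1x = 7.121 × 10^-3;  mass: 58.44x + 84.99y = 0.7106
Solving, x = 7.121 × 10^-3 mol, y = 3.464 × 10^-3 mol
mass of NaCl = 7.121 × 10^-3 × 58.44 = 0.4162 g
% NaCl = 0.4162 / 0.7106 × 100 = 58.57 %

58.57 %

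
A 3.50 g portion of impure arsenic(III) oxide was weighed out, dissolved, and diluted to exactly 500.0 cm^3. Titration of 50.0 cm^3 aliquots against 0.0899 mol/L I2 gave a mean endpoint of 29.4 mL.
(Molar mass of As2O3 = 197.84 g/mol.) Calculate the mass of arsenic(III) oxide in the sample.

2.61 g

As2O3 + 2 I2 + 2 H2O → As2O5 + 4 HI
n(I2) per titration = 0.0294 × 0.0899 = 2.64 × 10^-3 mol
From the 1:2 ratio, n(As2O3) in each aliquot = 1/2 × 2.64 × 10^-3 = 1.32 × 10^-3 mol
n(As2O3) in the whole flask = 1.32 × 10^-3 × 500.0/50.0 = 0.0132 mol
mass of As2O3 = 0.0132 × 197.84 = 2.61 g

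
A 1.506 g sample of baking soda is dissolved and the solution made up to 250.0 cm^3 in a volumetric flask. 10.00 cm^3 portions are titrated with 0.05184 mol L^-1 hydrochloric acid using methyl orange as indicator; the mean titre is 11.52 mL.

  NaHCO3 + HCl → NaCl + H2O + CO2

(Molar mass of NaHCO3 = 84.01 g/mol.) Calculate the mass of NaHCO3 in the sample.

n(HCl) per titration = 0.01152 × 0.05184 = 5.972 × 10^-4 mol
n(NaHCO3) in each aliquot = 5.972 × 10^-4 mol (1:1 ratio)
n(NaHCO3) in the whole flask = 5.972 × 10^-4 × 250.0/10.00 = 0.01493 mol
mass of NaHCO3 = 0.01493 × 84.01 = 1.254 g

1.254 g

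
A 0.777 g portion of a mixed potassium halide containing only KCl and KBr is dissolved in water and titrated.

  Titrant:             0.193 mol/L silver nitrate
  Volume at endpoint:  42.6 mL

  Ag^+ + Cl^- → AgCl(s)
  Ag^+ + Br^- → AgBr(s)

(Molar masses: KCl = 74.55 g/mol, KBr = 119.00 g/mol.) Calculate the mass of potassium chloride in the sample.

0.338 g

n(AgNO3) = 0.0426 × 0.193 = 8.22 × 10^-3 mol
Let x = n(KCl), y = n(KBr).
Titrant: 1x + 1y = 8.22 × 10^-3;  mass: 74.55x + 119.00y = 0.777
Solving, x = 4.53 × 10^-3 mol, y = 3.69 × 10^-3 mol
mass of KCl = 4.53 × 10^-3 × 74.55 = 0.338 g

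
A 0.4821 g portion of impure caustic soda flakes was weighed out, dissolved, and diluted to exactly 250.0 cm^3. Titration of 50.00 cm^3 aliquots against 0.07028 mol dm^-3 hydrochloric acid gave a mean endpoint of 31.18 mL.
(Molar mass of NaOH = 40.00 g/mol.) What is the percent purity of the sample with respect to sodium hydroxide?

NaOH + HCl → NaCl + H2O
n(HCl) per titration = 0.03118 × 0.07028 = 2.191 × 10^-3 mol
n(NaOH) in each aliquot = 2.191 × 10^-3 mol (1:1 ratio)
n(NaOH) in the whole flask = 2.191 × 10^-3 × 250.0/50.00 = 0.01096 mol
mass of NaOH = 0.01096 × 40.00 = 0.4383 g
% NaOH = 0.4383 / 0.4821 × 100 = 90.91 %

90.91 %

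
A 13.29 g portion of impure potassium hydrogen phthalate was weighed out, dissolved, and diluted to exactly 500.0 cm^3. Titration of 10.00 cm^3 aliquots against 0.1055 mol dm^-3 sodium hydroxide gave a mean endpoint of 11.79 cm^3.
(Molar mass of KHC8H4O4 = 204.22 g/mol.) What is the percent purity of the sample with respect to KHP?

95.57 %

KHC8H4O4 + NaOH → KNaC8H4O4 + H2O
n(NaOH) per titration = 0.01179 × 0.1055 = 1.244 × 10^-3 mol
n(KHC8H4O4) in each aliquot = 1.244 × 10^-3 mol (1:1 ratio)
n(KHC8H4O4) in the whole flask = 1.244 × 10^-3 × 500.0/10.00 = 0.06219 mol
mass of KHC8H4O4 = 0.06219 × 204.22 = 12.70 g
% KHC8H4O4 = 12.70 / 13.29 × 100 = 95.57 %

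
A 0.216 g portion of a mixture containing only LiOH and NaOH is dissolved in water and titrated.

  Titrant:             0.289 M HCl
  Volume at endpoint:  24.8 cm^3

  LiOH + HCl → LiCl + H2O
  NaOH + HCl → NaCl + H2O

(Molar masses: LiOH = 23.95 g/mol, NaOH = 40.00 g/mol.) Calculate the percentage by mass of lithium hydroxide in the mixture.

n(HCl) = 0.0248 × 0.289 = 7.17 × 10^-3 mol
Let x = n(LiOH), y = n(NaOH).
Titrant: 1x + 1y = 7.17 × 10^-3;  mass: 23.95x + 40.00y = 0.216
Solving, x = 4.40 × 10^-3 mol, y = 2.76 × 10^-3 mol
mass of LiOH = 4.40 × 10^-3 × 23.95 = 0.105 g
% LiOH = 0.105 / 0.216 × 100 = 48.8 %

48.8 %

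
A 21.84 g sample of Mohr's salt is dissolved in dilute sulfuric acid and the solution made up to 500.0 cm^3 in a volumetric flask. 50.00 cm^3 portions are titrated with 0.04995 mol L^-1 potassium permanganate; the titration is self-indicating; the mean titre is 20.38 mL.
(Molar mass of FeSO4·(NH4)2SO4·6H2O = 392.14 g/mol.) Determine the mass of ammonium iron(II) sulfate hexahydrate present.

MnO4^- + 5 Fe^2+ + 8 H^+ → Mn^2+ + 5 Fe^3+ + 4 H2O
n(KMnO4) per titration = 0.02038 × 0.04995 = 1.018 × 10^-3 mol
From the 5:1 ratio, n(FeSO4·(NH4)2SO4·6H2O) in each aliquot = 5/1 × 1.018 × 10^-3 = 5.090 × 10^-3 mol
n(FeSO4·(NH4)2SO4·6H2O) in the whole flask = 5.090 × 10^-3 × 500.0/50.00 = 0.05090 mol
mass of FeSO4·(NH4)2SO4·6H2O = 0.05090 × 392.14 = 19.96 g

19.96 g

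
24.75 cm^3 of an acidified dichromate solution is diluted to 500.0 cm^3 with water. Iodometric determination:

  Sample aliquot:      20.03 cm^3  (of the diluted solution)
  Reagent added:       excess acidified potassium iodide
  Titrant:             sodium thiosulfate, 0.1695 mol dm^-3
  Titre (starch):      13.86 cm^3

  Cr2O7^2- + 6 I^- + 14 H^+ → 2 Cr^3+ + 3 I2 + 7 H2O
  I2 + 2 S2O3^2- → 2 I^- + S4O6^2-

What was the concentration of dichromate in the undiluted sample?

0.3949 mol/L

n(S2O3^2-) = 0.01386 × 0.1695 = 2.349 × 10^-3 mol
n(I2) = n(S2O3^2-)/2 = 1.175 × 10^-3 mol
From the 1:3 ratio, n(Cr2O7^2-) in the aliquot = 1/3 × 1.175 × 10^-3 = 3.915 × 10^-4 mol
[Cr2O7^2-]_dilute = 3.915 × 10^-4 / 0.02003 = 0.01955 mol/L
[Cr2O7^2-]_original = 0.01955 × 500.0/24.75 = 0.3949 mol/L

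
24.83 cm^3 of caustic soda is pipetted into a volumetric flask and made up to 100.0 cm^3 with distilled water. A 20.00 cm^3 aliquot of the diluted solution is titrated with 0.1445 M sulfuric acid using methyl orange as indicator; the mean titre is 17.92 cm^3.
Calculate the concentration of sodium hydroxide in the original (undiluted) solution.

2 NaOH + H2SO4 → Na2SO4 + 2 H2O
n(H2SO4) = 0.01792 × 0.1445 = 2.589 × 10^-3 mol
From the 2:1 ratio, n(NaOH) in the aliquot = 2/1 × 2.589 × 10^-3 = 5.179 × 10^-3 mol
[NaOH]_dilute = 5.179 × 10^-3 / 0.02000 = 0.2589 mol/L
Dilution factor = 100.0 / 24.83 = 4.027
[NaOH]_stock = 0.2589 × 4.027 = 1.043 mol/L

1.043 M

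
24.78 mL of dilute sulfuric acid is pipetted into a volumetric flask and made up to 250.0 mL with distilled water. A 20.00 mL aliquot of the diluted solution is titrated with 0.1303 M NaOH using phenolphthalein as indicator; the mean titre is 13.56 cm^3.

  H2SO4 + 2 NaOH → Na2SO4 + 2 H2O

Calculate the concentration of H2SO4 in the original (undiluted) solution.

n(NaOH) = 0.01356 × 0.1303 = 1.767 × 10^-3 mol
From the 1:2 ratio, n(H2SO4) in the aliquot = 1/2 × 1.767 × 10^-3 = 8.834 × 10^-4 mol
[H2SO4]_dilute = 8.834 × 10^-4 / 0.02000 = 0.04417 mol/L
Dilution factor = 250.0 / 24.78 = 10.09
[H2SO4]_stock = 0.04417 × 10.09 = 0.4456 mol/L

0.4456 M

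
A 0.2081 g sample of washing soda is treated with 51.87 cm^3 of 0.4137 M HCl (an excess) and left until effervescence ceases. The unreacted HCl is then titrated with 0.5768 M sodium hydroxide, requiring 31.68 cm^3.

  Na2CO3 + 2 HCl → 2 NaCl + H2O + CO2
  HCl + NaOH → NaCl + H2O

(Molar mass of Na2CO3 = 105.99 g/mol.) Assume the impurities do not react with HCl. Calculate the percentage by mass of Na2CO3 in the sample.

n(HCl) added = 0.05187 × 0.4137 = 0.02146 mol
n(NaOH) used in back-titration = 0.03168 × 0.5768 = 0.01827 mol
n(HCl) left over = 0.01827 mol (1:1 ratio)
n(HCl) consumed by analyte = 0.02146 − 0.01827 = 3.186 × 10^-3 mol
From the 1:2 ratio, n(Na2CO3) = 1/2 × 3.186 × 10^-3 = 1.593 × 10^-3 mol
mass of Na2CO3 = 1.593 × 10^-3 × 105.99 = 0.1688 g
% Na2CO3 = 0.1688 / 0.2081 × 100 = 81.12 %

81.12 %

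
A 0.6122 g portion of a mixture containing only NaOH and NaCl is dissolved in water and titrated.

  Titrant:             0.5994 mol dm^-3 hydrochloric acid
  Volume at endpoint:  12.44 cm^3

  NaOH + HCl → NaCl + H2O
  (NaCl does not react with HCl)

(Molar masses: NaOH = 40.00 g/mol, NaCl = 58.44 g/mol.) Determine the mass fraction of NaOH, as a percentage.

n(HCl) = 0.01244 × 0.5994 = 7.457 × 10^-3 mol
Let x = n(NaOH), y = n(NaCl).
Titrant: 1x = 7.457 × 10^-3;  mass: 40.00x + 58.44y = 0.6122
Solving, x = 7.457 × 10^-3 mol, y = 5.372 × 10^-3 mol
mass of NaOH = 7.457 × 10^-3 × 40.00 = 0.2983 g
% NaOH = 0.2983 / 0.6122 × 100 = 48.72 %

48.72 %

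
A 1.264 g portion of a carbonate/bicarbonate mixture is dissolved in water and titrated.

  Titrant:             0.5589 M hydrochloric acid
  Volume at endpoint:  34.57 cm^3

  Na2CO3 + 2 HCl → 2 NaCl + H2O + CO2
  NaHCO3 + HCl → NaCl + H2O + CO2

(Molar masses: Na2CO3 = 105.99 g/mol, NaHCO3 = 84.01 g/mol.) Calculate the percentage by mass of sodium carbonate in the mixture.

n(HCl) = 0.03457 × 0.5589 = 0.01932 mol
Let x = n(Na2CO3), y = n(NaHCO3).
Titrant: 2x + 1y = 0.01932;  mass: 105.99x + 84.01y = 1.264
Solving, x = 5.790 × 10^-3 mol, y = 7.741 × 10^-3 mol
mass of Na2CO3 = 5.790 × 10^-3 × 105.99 = 0.6137 g
% Na2CO3 = 0.6137 / 1.264 × 100 = 48.55 %

48.55 %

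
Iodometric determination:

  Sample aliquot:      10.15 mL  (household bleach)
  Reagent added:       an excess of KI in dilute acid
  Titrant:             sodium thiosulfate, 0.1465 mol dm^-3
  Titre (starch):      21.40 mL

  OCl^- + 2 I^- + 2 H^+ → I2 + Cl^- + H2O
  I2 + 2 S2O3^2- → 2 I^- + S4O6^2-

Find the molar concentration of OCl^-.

n(S2O3^2-) = 0.02140 × 0.1465 = 3.135 × 10^-3 mol
n(I2) = n(S2O3^2-)/2 = 1.568 × 10^-3 mol
n(OCl^-) in the aliquot = 1.568 × 10^-3 mol (1:1 ratio)
[OCl^-] = 1.568 × 10^-3 / 0.01015 = 0.1544 mol/L

0.1544 mol/L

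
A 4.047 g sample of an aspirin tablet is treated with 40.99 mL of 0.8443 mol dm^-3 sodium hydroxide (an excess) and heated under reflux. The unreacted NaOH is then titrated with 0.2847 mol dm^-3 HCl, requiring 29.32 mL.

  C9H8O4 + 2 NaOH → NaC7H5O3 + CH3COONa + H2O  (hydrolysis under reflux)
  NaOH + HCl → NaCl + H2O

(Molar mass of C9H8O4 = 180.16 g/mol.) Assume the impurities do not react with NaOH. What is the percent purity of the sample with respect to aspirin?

n(NaOH) added = 0.04099 × 0.8443 = 0.03461 mol
n(HCl) used in back-titration = 0.02932 × 0.2847 = 8.347 × 10^-3 mol
n(NaOH) left over = 8.347 × 10^-3 mol (1:1 ratio)
n(NaOH) consumed by analyte = 0.03461 − 8.347 × 10^-3 = 0.02626 mol
From the 1:2 ratio, n(C9H8O4) = 1/2 × 0.02626 = 0.01313 mol
mass of C9H8O4 = 0.01313 × 180.16 = 2.366 g
% C9H8O4 = 2.366 / 4.047 × 100 = 58.45 %

58.45 %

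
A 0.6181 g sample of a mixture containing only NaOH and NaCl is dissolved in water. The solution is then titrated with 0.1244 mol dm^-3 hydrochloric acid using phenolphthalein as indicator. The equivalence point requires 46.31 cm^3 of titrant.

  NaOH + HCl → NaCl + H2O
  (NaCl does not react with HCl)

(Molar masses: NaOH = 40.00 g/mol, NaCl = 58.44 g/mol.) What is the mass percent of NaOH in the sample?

37.28 %

n(HCl) = 0.04631 × 0.1244 = 5.761 × 10^-3 mol
Let x = n(NaOH), y = n(NaCl).
Titrant: 1x = 5.761 × 10^-3;  mass: 40.00x + 58.44y = 0.6181
Solving, x = 5.761 × 10^-3 mol, y = 6.633 × 10^-3 mol
mass of NaOH = 5.761 × 10^-3 × 40.00 = 0.2304 g
% NaOH = 0.2304 / 0.6181 × 100 = 37.28 %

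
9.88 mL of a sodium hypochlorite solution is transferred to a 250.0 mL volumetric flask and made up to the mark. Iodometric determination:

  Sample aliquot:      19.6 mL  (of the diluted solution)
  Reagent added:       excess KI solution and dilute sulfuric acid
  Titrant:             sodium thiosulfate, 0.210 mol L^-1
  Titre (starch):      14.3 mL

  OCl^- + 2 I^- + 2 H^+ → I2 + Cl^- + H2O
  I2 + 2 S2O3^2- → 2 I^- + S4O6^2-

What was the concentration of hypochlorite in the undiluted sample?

n(S2O3^2-) = 0.0143 × 0.210 = 3.00 × 10^-3 mol
n(I2) = n(S2O3^2-)/2 = 1.50 × 10^-3 mol
n(OCl^-) in the aliquot = 1.50 × 10^-3 mol (1:1 ratio)
[OCl^-]_dilute = 1.50 × 10^-3 / 0.0196 = 0.0766 mol/L
[OCl^-]_original = 0.0766 × 250.0/9.88 = 1.94 mol/L

1.94 mol/L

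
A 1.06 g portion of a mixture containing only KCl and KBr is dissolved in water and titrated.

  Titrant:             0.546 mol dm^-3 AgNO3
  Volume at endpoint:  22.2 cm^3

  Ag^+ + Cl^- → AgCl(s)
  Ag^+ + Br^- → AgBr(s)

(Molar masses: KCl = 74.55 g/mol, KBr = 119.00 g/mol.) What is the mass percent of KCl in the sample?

60.5 %

n(AgNO3) = 0.0222 × 0.546 = 0.0121 mol
Let x = n(KCl), y = n(KBr).
Titrant: 1x + 1y = 0.0121;  mass: 74.55x + 119.00y = 1.06
Solving, x = 8.60 × 10^-3 mol, y = 3.52 × 10^-3 mol
mass of KCl = 8.60 × 10^-3 × 74.55 = 0.641 g
% KCl = 0.641 / 1.06 × 100 = 60.5 %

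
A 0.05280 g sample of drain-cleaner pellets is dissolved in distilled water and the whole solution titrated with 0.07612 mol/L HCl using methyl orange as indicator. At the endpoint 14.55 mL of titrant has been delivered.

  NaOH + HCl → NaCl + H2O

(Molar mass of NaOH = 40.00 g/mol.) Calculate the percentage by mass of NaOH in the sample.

83.91 %

n(HCl) = 0.01455 L × 0.07612 mol/L = 1.108 × 10^-3 mol
n(NaOH) = 1.108 × 10^-3 mol (1:1 ratio)
mass of NaOH = 1.108 × 10^-3 × 40.00 g/mol = 0.04430 g
% NaOH = 0.04430 / 0.05280 × 100 = 83.91 %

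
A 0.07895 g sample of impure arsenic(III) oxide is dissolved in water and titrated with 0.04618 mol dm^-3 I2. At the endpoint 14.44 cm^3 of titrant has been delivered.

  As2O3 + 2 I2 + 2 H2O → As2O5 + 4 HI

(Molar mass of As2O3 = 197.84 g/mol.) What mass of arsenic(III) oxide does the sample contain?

n(I2) = 0.01444 L × 0.04618 mol/L = 6.668 × 10^-4 mol
From the 1:2 ratio, n(As2O3) = 1/2 × 6.668 × 10^-4 = 3.334 × 10^-4 mol
mass of As2O3 = 3.334 × 10^-4 × 197.84 g/mol = 0.06596 g

0.06596 g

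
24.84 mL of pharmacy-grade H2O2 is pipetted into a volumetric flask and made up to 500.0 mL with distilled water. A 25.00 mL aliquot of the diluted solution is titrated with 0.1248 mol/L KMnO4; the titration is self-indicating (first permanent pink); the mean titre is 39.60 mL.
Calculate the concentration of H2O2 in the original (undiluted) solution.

2 MnO4^- + 5 H2O2 + 6 H^+ → 2 Mn^2+ + 5 O2 + 8 H2O
n(KMnO4) = 0.03960 × 0.1248 = 4.942 × 10^-3 mol
From the 5:2 ratio, n(H2O2) in the aliquot = 5/2 × 4.942 × 10^-3 = 0.01236 mol
[H2O2]_dilute = 0.01236 / 0.02500 = 0.4942 mol/L
Dilution factor = 500.0 / 24.84 = 20.13
[H2O2]_stock = 0.4942 × 20.13 = 9.948 mol/L

9.948 mol/L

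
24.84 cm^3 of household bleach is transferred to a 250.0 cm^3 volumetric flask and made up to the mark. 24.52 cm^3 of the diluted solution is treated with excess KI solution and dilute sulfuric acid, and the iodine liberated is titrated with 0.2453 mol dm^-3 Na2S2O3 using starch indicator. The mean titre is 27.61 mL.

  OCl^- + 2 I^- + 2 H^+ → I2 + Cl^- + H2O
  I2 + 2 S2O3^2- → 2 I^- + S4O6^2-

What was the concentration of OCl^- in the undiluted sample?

1.390 mol/L

n(S2O3^2-) = 0.02761 × 0.2453 = 6.773 × 10^-3 mol
n(I2) = n(S2O3^2-)/2 = 3.386 × 10^-3 mol
n(OCl^-) in the aliquot = 3.386 × 10^-3 mol (1:1 ratio)
[OCl^-]_dilute = 3.386 × 10^-3 / 0.02452 = 0.1381 mol/L
[OCl^-]_original = 0.1381 × 250.0/24.84 = 1.390 mol/L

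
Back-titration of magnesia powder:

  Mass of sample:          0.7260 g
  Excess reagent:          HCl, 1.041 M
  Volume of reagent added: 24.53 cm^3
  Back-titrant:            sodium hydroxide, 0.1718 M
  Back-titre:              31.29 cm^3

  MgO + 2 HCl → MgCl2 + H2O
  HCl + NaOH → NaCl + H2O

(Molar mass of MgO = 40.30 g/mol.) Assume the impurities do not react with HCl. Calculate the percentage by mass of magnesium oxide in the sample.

n(HCl) added = 0.02453 × 1.041 = 0.02554 mol
n(NaOH) used in back-titration = 0.03129 × 0.1718 = 5.376 × 10^-3 mol
n(HCl) left over = 5.376 × 10^-3 mol (1:1 ratio)
n(HCl) consumed by analyte = 0.02554 − 5.376 × 10^-3 = 0.02016 mol
From the 1:2 ratio, n(MgO) = 1/2 × 0.02016 = 0.01008 mol
mass of MgO = 0.01008 × 40.30 = 0.4062 g
% MgO = 0.4062 / 0.7260 × 100 = 55.95 %

55.95 %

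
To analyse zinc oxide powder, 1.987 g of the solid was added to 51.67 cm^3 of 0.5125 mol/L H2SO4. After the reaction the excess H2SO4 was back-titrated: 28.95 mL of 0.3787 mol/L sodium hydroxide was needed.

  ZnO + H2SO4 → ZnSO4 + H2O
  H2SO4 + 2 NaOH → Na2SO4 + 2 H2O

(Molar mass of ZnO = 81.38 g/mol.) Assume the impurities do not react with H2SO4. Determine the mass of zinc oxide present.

n(H2SO4) added = 0.05167 × 0.5125 = 0.02648 mol
n(NaOH) used in back-titration = 0.02895 × 0.3787 = 0.01096 mol
From the 1:2 ratio, n(H2SO4) left over = 1/2 × 0.01096 = 5.482 × 10^-3 mol
n(H2SO4) consumed by analyte = 0.02648 − 5.482 × 10^-3 = 0.02100 mol
n(ZnO) = 0.02100 mol (1:1 ratio)
mass of ZnO = 0.02100 × 81.38 = 1.709 g

1.709 g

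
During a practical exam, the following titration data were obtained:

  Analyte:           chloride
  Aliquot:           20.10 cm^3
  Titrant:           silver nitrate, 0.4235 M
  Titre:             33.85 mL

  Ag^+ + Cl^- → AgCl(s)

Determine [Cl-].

n(AgNO3) = 0.03385 L × 0.4235 mol/L = 0.01434 mol
n(Cl-) = 0.01434 mol (1:1 mole ratio)
[Cl-] = 0.01434 mol / 0.02010 L = 0.7132 mol/L

0.7132 M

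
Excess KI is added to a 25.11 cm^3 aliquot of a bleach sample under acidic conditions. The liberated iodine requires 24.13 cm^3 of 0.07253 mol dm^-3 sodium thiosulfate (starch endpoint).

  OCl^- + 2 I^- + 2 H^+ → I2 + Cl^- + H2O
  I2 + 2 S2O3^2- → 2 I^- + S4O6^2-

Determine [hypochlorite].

n(S2O3^2-) = 0.02413 × 0.07253 = 1.750 × 10^-3 mol
n(I2) = n(S2O3^2-)/2 = 8.751 × 10^-4 mol
n(OCl^-) in the aliquot = 8.751 × 10^-4 mol (1:1 ratio)
[OCl^-] = 8.751 × 10^-4 / 0.02511 = 0.03485 mol/L

0.03485 mol/L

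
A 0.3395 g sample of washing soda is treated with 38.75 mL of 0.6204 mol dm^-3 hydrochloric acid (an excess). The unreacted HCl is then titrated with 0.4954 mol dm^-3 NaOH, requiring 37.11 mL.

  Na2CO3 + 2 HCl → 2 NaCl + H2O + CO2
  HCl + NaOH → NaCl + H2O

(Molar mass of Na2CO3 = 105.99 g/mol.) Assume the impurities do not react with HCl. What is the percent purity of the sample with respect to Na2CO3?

88.29 %

n(HCl) added = 0.03875 × 0.6204 = 0.02404 mol
n(NaOH) used in back-titration = 0.03711 × 0.4954 = 0.01838 mol
n(HCl) left over = 0.01838 mol (1:1 ratio)
n(HCl) consumed by analyte = 0.02404 − 0.01838 = 5.656 × 10^-3 mol
From the 1:2 ratio, n(Na2CO3) = 1/2 × 5.656 × 10^-3 = 2.828 × 10^-3 mol
mass of Na2CO3 = 2.828 × 10^-3 × 105.99 = 0.2998 g
% Na2CO3 = 0.2998 / 0.3395 × 100 = 88.29 %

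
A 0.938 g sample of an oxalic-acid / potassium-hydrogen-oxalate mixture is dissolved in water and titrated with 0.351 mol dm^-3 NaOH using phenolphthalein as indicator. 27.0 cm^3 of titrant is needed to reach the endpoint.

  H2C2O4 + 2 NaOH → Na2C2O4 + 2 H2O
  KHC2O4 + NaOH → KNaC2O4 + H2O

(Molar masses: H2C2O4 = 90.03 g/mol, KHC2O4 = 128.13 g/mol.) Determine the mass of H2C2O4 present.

n(NaOH) = 0.0270 × 0.351 = 9.48 × 10^-3 mol
Let x = n(H2C2O4), y = n(KHC2O4).
Titrant: 2x + 1y = 9.48 × 10^-3;  mass: 90.03x + 128.13y = 0.938
Solving, x = 1.66 × 10^-3 mol, y = 6.15 × 10^-3 mol
mass of H2C2O4 = 1.66 × 10^-3 × 90.03 = 0.150 g

0.150 g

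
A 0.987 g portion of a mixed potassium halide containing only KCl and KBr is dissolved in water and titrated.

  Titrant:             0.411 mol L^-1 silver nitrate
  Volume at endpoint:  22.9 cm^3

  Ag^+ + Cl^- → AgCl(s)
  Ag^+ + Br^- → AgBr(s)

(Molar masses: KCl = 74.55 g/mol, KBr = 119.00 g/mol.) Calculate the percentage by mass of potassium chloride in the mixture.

n(AgNO3) = 0.0229 × 0.411 = 9.41 × 10^-3 mol
Let x = n(KCl), y = n(KBr).
Titrant: 1x + 1y = 9.41 × 10^-3;  mass: 74.55x + 119.00y = 0.987
Solving, x = 2.99 × 10^-3 mol, y = 6.42 × 10^-3 mol
mass of KCl = 2.99 × 10^-3 × 74.55 = 0.223 g
% KCl = 0.223 / 0.987 × 100 = 22.6 %

22.6 %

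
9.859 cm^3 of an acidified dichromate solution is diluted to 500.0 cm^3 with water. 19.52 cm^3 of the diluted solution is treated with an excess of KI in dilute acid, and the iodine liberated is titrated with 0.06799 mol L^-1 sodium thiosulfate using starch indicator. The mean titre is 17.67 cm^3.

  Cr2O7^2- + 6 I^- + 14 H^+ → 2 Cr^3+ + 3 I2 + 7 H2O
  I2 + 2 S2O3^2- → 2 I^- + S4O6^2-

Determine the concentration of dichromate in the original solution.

n(S2O3^2-) = 0.01767 × 0.06799 = 1.201 × 10^-3 mol
n(I2) = n(S2O3^2-)/2 = 6.007 × 10^-4 mol
From the 1:3 ratio, n(Cr2O7^2-) in the aliquot = 1/3 × 6.007 × 10^-4 = 2.002 × 10^-4 mol
[Cr2O7^2-]_dilute = 2.002 × 10^-4 / 0.01952 = 0.01026 mol/L
[Cr2O7^2-]_original = 0.01026 × 500.0/9.859 = 0.5202 mol/L

0.5202 mol/L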